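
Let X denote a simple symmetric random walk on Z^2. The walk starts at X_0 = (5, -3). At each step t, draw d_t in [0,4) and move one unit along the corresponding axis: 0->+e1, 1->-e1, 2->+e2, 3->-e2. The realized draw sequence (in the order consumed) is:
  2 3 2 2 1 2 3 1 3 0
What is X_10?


(4, -2)

t=0: X=(5, -3), d=2 → +e2, X_1=(5, -2)
t=1: X=(5, -2), d=3 → -e2, X_2=(5, -3)
t=2: X=(5, -3), d=2 → +e2, X_3=(5, -2)
t=3: X=(5, -2), d=2 → +e2, X_4=(5, -1)
t=4: X=(5, -1), d=1 → -e1, X_5=(4, -1)
t=5: X=(4, -1), d=2 → +e2, X_6=(4, 0)
t=6: X=(4, 0), d=3 → -e2, X_7=(4, -1)
t=7: X=(4, -1), d=1 → -e1, X_8=(3, -1)
t=8: X=(3, -1), d=3 → -e2, X_9=(3, -2)
t=9: X=(3, -2), d=0 → +e1, X_10=(4, -2)


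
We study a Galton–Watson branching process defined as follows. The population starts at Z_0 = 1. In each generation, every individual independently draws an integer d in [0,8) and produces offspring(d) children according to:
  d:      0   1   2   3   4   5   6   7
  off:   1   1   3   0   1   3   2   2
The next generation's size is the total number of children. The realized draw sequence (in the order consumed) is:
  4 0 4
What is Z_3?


gen 0: Z_0=1, draws=[4], offspring=[1], Z_1=1
gen 1: Z_1=1, draws=[0], offspring=[1], Z_2=1
gen 2: Z_2=1, draws=[4], offspring=[1], Z_3=1

1


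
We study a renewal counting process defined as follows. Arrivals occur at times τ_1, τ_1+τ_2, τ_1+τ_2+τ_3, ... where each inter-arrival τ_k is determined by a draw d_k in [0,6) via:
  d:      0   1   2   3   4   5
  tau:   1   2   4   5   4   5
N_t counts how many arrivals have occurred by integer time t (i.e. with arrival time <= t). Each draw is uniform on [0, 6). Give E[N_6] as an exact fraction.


Inter-arrival values over d=0..5: [1, 2, 4, 5, 4, 5]
Each d has probability 1/6, so the pmf of τ is: f(1) = 1/6, f(2) = 1/6, f(4) = 1/3, f(5) = 1/3
Renewal equation for m(n) = E[N_n]: condition on τ_1 = k (if k <= n, one arrival plus a fresh copy on the remaining n−k steps): m(n) = F(n) + Σ_{k<=n} f(k)·m(n−k), where F(n) = P(τ <= n) and m(0) = 0
m(1) = F(1) = 1/6
m(2) = F(2) + f(1)·m(1) = 1/3 + 1/6·1/6 = 13/36
m(3) = F(3) + f(1)·m(2) + f(2)·m(1) = 1/3 + 1/6·13/36 + 1/6·1/6 = 91/216
m(4) = F(4) + f(1)·m(3) + f(2)·m(2) = 2/3 + 1/6·91/216 + 1/6·13/36 = 1033/1296
m(5) = F(5) + f(1)·m(4) + f(2)·m(3) + f(4)·m(1) = 1 + 1/6·1033/1296 + 1/6·91/216 + 1/3·1/6 = 9787/7776
m(6) = F(6) + f(1)·m(5) + f(2)·m(4) + f(4)·m(2) + f(5)·m(1) = 1 + 1/6·9787/7776 + 1/6·1033/1296 + 1/3·13/36 + 1/3·1/6 = 70849/46656
E[N_6] = m(6) = 70849/46656

70849/46656


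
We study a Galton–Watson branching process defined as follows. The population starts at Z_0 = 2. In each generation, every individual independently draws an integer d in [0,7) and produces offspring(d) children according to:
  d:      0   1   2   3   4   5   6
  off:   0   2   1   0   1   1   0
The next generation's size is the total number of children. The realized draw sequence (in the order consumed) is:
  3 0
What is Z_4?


0

gen 0: Z_0=2, draws=[3, 0], offspring=[0, 0], Z_1=0
gen 1: Z_1=0, draws=[], offspring=[], Z_2=0
gen 2: Z_2=0, draws=[], offspring=[], Z_3=0
gen 3: Z_3=0, draws=[], offspring=[], Z_4=0


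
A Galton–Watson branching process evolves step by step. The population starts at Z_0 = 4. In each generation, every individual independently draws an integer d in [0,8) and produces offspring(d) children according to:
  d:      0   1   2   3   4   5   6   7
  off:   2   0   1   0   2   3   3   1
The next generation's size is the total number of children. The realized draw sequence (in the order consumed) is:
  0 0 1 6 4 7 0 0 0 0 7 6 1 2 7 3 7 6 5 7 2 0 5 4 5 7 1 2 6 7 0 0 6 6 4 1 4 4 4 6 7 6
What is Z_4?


gen 0: Z_0=4, draws=[0, 0, 1, 6], offspring=[2, 2, 0, 3], Z_1=7
gen 1: Z_1=7, draws=[4, 7, 0, 0, 0, 0, 7], offspring=[2, 1, 2, 2, 2, 2, 1], Z_2=12
gen 2: Z_2=12, draws=[6, 1, 2, 7, 3, 7, 6, 5, 7, 2, 0, 5], offspring=[3, 0, 1, 1, 0, 1, 3, 3, 1, 1, 2, 3], Z_3=19
gen 3: Z_3=19, draws=[4, 5, 7, 1, 2, 6, 7, 0, 0, 6, 6, 4, 1, 4, 4, 4, 6, 7, 6], offspring=[2, 3, 1, 0, 1, 3, 1, 2, 2, 3, 3, 2, 0, 2, 2, 2, 3, 1, 3], Z_4=36

36


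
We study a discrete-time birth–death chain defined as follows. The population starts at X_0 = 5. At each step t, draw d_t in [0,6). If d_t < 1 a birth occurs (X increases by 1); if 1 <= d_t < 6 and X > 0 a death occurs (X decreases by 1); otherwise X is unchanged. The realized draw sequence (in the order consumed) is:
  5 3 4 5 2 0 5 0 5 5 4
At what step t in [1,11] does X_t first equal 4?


t=0: X=5, d=5 → death, X_1=4
t=1: X=4, d=3 → death, X_2=3
t=2: X=3, d=4 → death, X_3=2
t=3: X=2, d=5 → death, X_4=1
t=4: X=1, d=2 → death, X_5=0
t=5: X=0, d=0 → birth, X_6=1
t=6: X=1, d=5 → death, X_7=0
t=7: X=0, d=0 → birth, X_8=1
t=8: X=1, d=5 → death, X_9=0
t=9: X=0, d=5 → hold, X_10=0
t=10: X=0, d=4 → hold, X_11=0

1


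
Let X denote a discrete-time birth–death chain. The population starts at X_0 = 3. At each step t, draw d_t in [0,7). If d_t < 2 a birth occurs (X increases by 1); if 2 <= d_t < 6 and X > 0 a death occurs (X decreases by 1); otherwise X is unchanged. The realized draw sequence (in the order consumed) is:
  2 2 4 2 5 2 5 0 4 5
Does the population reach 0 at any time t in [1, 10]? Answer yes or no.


yes

t=0: X=3, d=2 → death, X_1=2
t=1: X=2, d=2 → death, X_2=1
t=2: X=1, d=4 → death, X_3=0
t=3: X=0, d=2 → hold, X_4=0
t=4: X=0, d=5 → hold, X_5=0
t=5: X=0, d=2 → hold, X_6=0
t=6: X=0, d=5 → hold, X_7=0
t=7: X=0, d=0 → birth, X_8=1
t=8: X=1, d=4 → death, X_9=0
t=9: X=0, d=5 → hold, X_10=0


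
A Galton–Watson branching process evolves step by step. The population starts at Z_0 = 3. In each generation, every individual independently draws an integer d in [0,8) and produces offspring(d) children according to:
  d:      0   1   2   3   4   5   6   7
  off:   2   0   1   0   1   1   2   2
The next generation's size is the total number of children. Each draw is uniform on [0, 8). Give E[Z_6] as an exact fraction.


Outcome values over d=0..7: [2, 0, 1, 0, 1, 1, 2, 2]
Σy = 9, Σy² = 15, M = 8
μ = 9/8 = 9/8,  σ² = 15/8 − (9/8)² = 39/64
E[Z_0] = 3
E[Z_1] = 9/8·E[Z_0] = 27/8
E[Z_2] = 9/8·E[Z_1] = 243/64
E[Z_3] = 9/8·E[Z_2] = 2187/512
E[Z_4] = 9/8·E[Z_3] = 19683/4096
E[Z_5] = 9/8·E[Z_4] = 177147/32768
E[Z_6] = 9/8·E[Z_5] = 1594323/262144

1594323/262144


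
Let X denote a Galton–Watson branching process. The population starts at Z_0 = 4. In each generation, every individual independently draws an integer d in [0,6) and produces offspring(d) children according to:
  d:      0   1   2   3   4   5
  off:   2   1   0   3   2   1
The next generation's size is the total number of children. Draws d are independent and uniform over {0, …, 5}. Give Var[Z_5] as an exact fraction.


62667/256

Outcome values over d=0..5: [2, 1, 0, 3, 2, 1]
Σy = 9, Σy² = 19, M = 6
μ = 9/6 = 3/2,  σ² = 19/6 − (3/2)² = 11/12
V_0 = 0, E_0 = 4
V_1 = 11/12·E_0 + (3/2)²·V_0 = 11/3;  E_1 = 6
V_2 = 11/12·E_1 + (3/2)²·V_1 = 55/4;  E_2 = 9
V_3 = 11/12·E_2 + (3/2)²·V_2 = 627/16;  E_3 = 27/2
V_4 = 11/12·E_3 + (3/2)²·V_3 = 6435/64;  E_4 = 81/4
V_5 = 11/12·E_4 + (3/2)²·V_4 = 62667/256;  E_5 = 243/8


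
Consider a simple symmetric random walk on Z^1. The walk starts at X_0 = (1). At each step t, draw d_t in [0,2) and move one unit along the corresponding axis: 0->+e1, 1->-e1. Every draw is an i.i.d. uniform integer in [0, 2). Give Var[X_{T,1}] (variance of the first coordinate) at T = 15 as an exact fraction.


Outcome values over d=0..1: [1, -1]
Σy = 0, Σy² = 2, M = 2
μ = 0/2 = 0,  σ² = 2/2 − (0)² = 1
Independent increments: Var[X_15] = 15·σ² = 15·(1) = 15

15


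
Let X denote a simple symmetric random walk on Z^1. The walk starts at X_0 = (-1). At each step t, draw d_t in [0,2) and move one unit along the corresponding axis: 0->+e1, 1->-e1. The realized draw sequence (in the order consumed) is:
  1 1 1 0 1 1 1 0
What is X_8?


t=0: X=(-1), d=1 → -e1, X_1=(-2)
t=1: X=(-2), d=1 → -e1, X_2=(-3)
t=2: X=(-3), d=1 → -e1, X_3=(-4)
t=3: X=(-4), d=0 → +e1, X_4=(-3)
t=4: X=(-3), d=1 → -e1, X_5=(-4)
t=5: X=(-4), d=1 → -e1, X_6=(-5)
t=6: X=(-5), d=1 → -e1, X_7=(-6)
t=7: X=(-6), d=0 → +e1, X_8=(-5)

(-5)


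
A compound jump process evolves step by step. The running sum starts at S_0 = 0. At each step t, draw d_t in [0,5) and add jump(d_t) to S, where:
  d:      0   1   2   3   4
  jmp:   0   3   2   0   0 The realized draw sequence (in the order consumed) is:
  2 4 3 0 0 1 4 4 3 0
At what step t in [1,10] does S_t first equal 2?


t=0: S=0, d=2, jump=2, S_1=2
t=1: S=2, d=4, jump=0, S_2=2
t=2: S=2, d=3, jump=0, S_3=2
t=3: S=2, d=0, jump=0, S_4=2
t=4: S=2, d=0, jump=0, S_5=2
t=5: S=2, d=1, jump=3, S_6=5
t=6: S=5, d=4, jump=0, S_7=5
t=7: S=5, d=4, jump=0, S_8=5
t=8: S=5, d=3, jump=0, S_9=5
t=9: S=5, d=0, jump=0, S_10=5

1


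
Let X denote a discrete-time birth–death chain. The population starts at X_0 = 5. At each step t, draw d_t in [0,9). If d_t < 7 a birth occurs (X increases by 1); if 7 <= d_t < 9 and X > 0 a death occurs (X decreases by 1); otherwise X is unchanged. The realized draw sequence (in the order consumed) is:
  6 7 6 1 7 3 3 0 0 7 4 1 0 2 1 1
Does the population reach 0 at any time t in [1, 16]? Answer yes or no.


t=0: X=5, d=6 → birth, X_1=6
t=1: X=6, d=7 → death, X_2=5
t=2: X=5, d=6 → birth, X_3=6
t=3: X=6, d=1 → birth, X_4=7
t=4: X=7, d=7 → death, X_5=6
t=5: X=6, d=3 → birth, X_6=7
t=6: X=7, d=3 → birth, X_7=8
t=7: X=8, d=0 → birth, X_8=9
t=8: X=9, d=0 → birth, X_9=10
t=9: X=10, d=7 → death, X_10=9
t=10: X=9, d=4 → birth, X_11=10
t=11: X=10, d=1 → birth, X_12=11
t=12: X=11, d=0 → birth, X_13=12
t=13: X=12, d=2 → birth, X_14=13
t=14: X=13, d=1 → birth, X_15=14
t=15: X=14, d=1 → birth, X_16=15

no


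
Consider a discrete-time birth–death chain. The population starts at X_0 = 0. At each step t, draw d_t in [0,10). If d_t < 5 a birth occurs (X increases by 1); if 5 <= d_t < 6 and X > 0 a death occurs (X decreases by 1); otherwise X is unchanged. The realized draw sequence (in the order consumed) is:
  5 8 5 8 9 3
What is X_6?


1

t=0: X=0, d=5 → hold, X_1=0
t=1: X=0, d=8 → hold, X_2=0
t=2: X=0, d=5 → hold, X_3=0
t=3: X=0, d=8 → hold, X_4=0
t=4: X=0, d=9 → hold, X_5=0
t=5: X=0, d=3 → birth, X_6=1


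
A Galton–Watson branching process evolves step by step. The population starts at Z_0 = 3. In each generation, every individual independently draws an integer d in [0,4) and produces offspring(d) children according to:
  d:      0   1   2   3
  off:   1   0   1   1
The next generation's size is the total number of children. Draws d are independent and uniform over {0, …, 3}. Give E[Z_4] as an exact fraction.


243/256

Outcome values over d=0..3: [1, 0, 1, 1]
Σy = 3, Σy² = 3, M = 4
μ = 3/4 = 3/4,  σ² = 3/4 − (3/4)² = 3/16
E[Z_0] = 3
E[Z_1] = 3/4·E[Z_0] = 9/4
E[Z_2] = 3/4·E[Z_1] = 27/16
E[Z_3] = 3/4·E[Z_2] = 81/64
E[Z_4] = 3/4·E[Z_3] = 243/256


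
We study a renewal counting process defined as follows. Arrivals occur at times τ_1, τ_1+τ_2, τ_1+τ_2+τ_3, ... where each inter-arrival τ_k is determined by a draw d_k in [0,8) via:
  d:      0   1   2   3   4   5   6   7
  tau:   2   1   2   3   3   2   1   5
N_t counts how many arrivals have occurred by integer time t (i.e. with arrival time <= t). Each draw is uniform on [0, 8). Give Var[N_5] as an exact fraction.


Inter-arrival values over d=0..7: [2, 1, 2, 3, 3, 2, 1, 5]
Each d has probability 1/8, so the pmf of τ is: f(1) = 1/4, f(2) = 3/8, f(3) = 1/4, f(5) = 1/8
Let p_n(j) = P(N_n = j), with p_0 = [1]. Condition on τ_1: p_n(0) = P(τ > n), and for j >= 1, p_n(j) = Σ_{k<=n} f(k)·p_{n−k}(j−1)
p_1 = [3/4, 1/4]  (j = 0..1)
p_2 = [3/8, 9/16, 1/16]  (j = 0..2)
p_3 = [1/8, 5/8, 15/64, 1/64]  (j = 0..3)
p_4 = [1/8, 23/64, 55/128, 21/256, 1/256]  (j = 0..4)
p_5 = [0, 19/64, 119/256, 27/128, 27/1024, 1/1024]  (j = 0..5)
E[N_5] = Σ j·p_5(j) = 2017/1024;  E[N_5²] = Σ j²·p_5(j) = 4609/1024
Var[N_5] = 4609/1024 − (2017/1024)² = 651327/1048576

651327/1048576


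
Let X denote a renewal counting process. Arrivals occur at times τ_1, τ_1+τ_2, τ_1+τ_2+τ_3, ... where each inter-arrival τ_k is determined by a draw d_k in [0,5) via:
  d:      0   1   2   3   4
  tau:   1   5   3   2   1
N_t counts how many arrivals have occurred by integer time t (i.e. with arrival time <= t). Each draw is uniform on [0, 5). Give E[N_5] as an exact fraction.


Inter-arrival values over d=0..4: [1, 5, 3, 2, 1]
Each d has probability 1/5, so the pmf of τ is: f(1) = 2/5, f(2) = 1/5, f(3) = 1/5, f(5) = 1/5
Renewal equation for m(n) = E[N_n]: condition on τ_1 = k (if k <= n, one arrival plus a fresh copy on the remaining n−k steps): m(n) = F(n) + Σ_{k<=n} f(k)·m(n−k), where F(n) = P(τ <= n) and m(0) = 0
m(1) = F(1) = 2/5
m(2) = F(2) + f(1)·m(1) = 3/5 + 2/5·2/5 = 19/25
m(3) = F(3) + f(1)·m(2) + f(2)·m(1) = 4/5 + 2/5·19/25 + 1/5·2/5 = 148/125
m(4) = F(4) + f(1)·m(3) + f(2)·m(2) + f(3)·m(1) = 4/5 + 2/5·148/125 + 1/5·19/25 + 1/5·2/5 = 941/625
m(5) = F(5) + f(1)·m(4) + f(2)·m(3) + f(3)·m(2) = 1 + 2/5·941/625 + 1/5·148/125 + 1/5·19/25 = 6222/3125
E[N_5] = m(5) = 6222/3125

6222/3125


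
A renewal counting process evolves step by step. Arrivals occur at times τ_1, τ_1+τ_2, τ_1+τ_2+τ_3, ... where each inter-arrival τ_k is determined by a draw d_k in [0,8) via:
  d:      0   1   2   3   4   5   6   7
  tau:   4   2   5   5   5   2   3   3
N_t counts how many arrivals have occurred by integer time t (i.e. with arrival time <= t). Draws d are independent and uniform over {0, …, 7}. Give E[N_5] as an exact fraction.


Inter-arrival values over d=0..7: [4, 2, 5, 5, 5, 2, 3, 3]
Each d has probability 1/8, so the pmf of τ is: f(2) = 1/4, f(3) = 1/4, f(4) = 1/8, f(5) = 3/8
Renewal equation for m(n) = E[N_n]: condition on τ_1 = k (if k <= n, one arrival plus a fresh copy on the remaining n−k steps): m(n) = F(n) + Σ_{k<=n} f(k)·m(n−k), where F(n) = P(τ <= n) and m(0) = 0
m(1) = F(1) = 0
m(2) = F(2) = 1/4
m(3) = F(3) = 1/2
m(4) = F(4) + f(2)·m(2) = 5/8 + 1/4·1/4 = 11/16
m(5) = F(5) + f(2)·m(3) + f(3)·m(2) = 1 + 1/4·1/2 + 1/4·1/4 = 19/16
E[N_5] = m(5) = 19/16

19/16


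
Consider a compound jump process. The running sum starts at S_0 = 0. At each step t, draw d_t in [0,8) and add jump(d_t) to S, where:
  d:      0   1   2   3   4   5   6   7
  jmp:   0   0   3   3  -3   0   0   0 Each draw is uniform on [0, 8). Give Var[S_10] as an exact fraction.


Outcome values over d=0..7: [0, 0, 3, 3, -3, 0, 0, 0]
Σy = 3, Σy² = 27, M = 8
μ = 3/8 = 3/8,  σ² = 27/8 − (3/8)² = 207/64
Independent increments: Var[S_10] = 10·σ² = 10·(207/64) = 1035/32

1035/32


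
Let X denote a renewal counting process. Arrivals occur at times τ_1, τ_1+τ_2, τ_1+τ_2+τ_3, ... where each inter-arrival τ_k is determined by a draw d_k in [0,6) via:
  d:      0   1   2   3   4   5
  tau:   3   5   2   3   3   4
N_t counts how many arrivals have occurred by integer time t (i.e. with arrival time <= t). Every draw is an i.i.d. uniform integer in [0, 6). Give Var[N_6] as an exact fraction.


12095/46656

Inter-arrival values over d=0..5: [3, 5, 2, 3, 3, 4]
Each d has probability 1/6, so the pmf of τ is: f(2) = 1/6, f(3) = 1/2, f(4) = 1/6, f(5) = 1/6
Let p_n(j) = P(N_n = j), with p_0 = [1]. Condition on τ_1: p_n(0) = P(τ > n), and for j >= 1, p_n(j) = Σ_{k<=n} f(k)·p_{n−k}(j−1)
p_1 = [1]  (j = 0)
p_2 = [5/6, 1/6]  (j = 0..1)
p_3 = [1/3, 2/3]  (j = 0..1)
p_4 = [1/6, 29/36, 1/36]  (j = 0..2)
p_5 = [0, 29/36, 7/36]  (j = 0..2)
p_6 = [0, 1/2, 107/216, 1/216]  (j = 0..3)
E[N_6] = Σ j·p_6(j) = 325/216;  E[N_6²] = Σ j²·p_6(j) = 545/216
Var[N_6] = 545/216 − (325/216)² = 12095/46656


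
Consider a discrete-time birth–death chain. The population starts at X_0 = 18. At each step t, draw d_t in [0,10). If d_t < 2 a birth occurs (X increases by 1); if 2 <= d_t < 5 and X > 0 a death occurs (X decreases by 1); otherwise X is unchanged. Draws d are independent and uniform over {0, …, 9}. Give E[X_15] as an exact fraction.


X can drop by at most 1 per step and X_0 = 18 > T = 15, so X_t >= 18 − t >= 3 > 0 for every t <= 15: the floor at 0 (the 'and X > 0' condition) never binds. Hence X_15 = X_0 + Σ_{t<15} Y_t with i.i.d. increments Y_t = y(d_t) ∈ {+1, −1, 0}.
Outcome values over d=0..9: [1, 1, -1, -1, -1, 0, 0, 0, 0, 0]
Σy = -1, Σy² = 5, M = 10
μ = -1/10 = -1/10,  σ² = 5/10 − (-1/10)² = 49/100
E[X_15] = 18 + 15·(-1/10) = 33/2

33/2


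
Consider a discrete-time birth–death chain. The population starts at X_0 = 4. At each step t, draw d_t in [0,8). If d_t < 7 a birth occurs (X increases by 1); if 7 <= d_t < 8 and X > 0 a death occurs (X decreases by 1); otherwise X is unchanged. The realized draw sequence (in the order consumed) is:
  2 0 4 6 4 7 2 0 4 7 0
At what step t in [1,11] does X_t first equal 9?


5

t=0: X=4, d=2 → birth, X_1=5
t=1: X=5, d=0 → birth, X_2=6
t=2: X=6, d=4 → birth, X_3=7
t=3: X=7, d=6 → birth, X_4=8
t=4: X=8, d=4 → birth, X_5=9
t=5: X=9, d=7 → death, X_6=8
t=6: X=8, d=2 → birth, X_7=9
t=7: X=9, d=0 → birth, X_8=10
t=8: X=10, d=4 → birth, X_9=11
t=9: X=11, d=7 → death, X_10=10
t=10: X=10, d=0 → birth, X_11=11


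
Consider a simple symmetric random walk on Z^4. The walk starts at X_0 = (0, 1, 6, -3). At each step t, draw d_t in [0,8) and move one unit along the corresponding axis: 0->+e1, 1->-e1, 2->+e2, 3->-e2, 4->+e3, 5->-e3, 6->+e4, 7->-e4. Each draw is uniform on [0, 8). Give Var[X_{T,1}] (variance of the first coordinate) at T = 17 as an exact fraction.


17/4

Outcome values over d=0..7: [1, -1, 0, 0, 0, 0, 0, 0]
Σy = 0, Σy² = 2, M = 8
μ = 0/8 = 0,  σ² = 2/8 − (0)² = 1/4
Independent increments: Var[X_17] = 17·σ² = 17·(1/4) = 17/4


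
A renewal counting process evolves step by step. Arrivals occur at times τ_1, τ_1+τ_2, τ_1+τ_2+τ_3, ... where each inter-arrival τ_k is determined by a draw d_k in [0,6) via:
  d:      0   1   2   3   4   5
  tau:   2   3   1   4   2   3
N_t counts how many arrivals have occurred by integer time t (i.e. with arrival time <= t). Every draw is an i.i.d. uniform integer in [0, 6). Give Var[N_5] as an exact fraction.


26698391/60466176

Inter-arrival values over d=0..5: [2, 3, 1, 4, 2, 3]
Each d has probability 1/6, so the pmf of τ is: f(1) = 1/6, f(2) = 1/3, f(3) = 1/3, f(4) = 1/6
Let p_n(j) = P(N_n = j), with p_0 = [1]. Condition on τ_1: p_n(0) = P(τ > n), and for j >= 1, p_n(j) = Σ_{k<=n} f(k)·p_{n−k}(j−1)
p_1 = [5/6, 1/6]  (j = 0..1)
p_2 = [1/2, 17/36, 1/36]  (j = 0..2)
p_3 = [1/6, 25/36, 29/216, 1/216]  (j = 0..3)
p_4 = [0, 23/36, 71/216, 41/1296, 1/1296]  (j = 0..4)
p_5 = [0, 13/36, 113/216, 47/432, 53/7776, 1/7776]  (j = 0..5)
E[N_5] = Σ j·p_5(j) = 13699/7776;  E[N_5²] = Σ j²·p_5(j) = 1021/288
Var[N_5] = 1021/288 − (13699/7776)² = 26698391/60466176


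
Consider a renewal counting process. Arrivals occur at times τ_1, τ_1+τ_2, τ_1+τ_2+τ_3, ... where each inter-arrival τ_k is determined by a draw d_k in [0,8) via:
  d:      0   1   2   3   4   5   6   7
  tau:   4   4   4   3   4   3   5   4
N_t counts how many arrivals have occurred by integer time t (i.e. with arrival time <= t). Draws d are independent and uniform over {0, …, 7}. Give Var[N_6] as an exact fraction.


15/256

Inter-arrival values over d=0..7: [4, 4, 4, 3, 4, 3, 5, 4]
Each d has probability 1/8, so the pmf of τ is: f(3) = 1/4, f(4) = 5/8, f(5) = 1/8
Let p_n(j) = P(N_n = j), with p_0 = [1]. Condition on τ_1: p_n(0) = P(τ > n), and for j >= 1, p_n(j) = Σ_{k<=n} f(k)·p_{n−k}(j−1)
p_1 = [1]  (j = 0)
p_2 = [1]  (j = 0)
p_3 = [3/4, 1/4]  (j = 0..1)
p_4 = [1/8, 7/8]  (j = 0..1)
p_5 = [0, 1]  (j = 0..1)
p_6 = [0, 15/16, 1/16]  (j = 0..2)
E[N_6] = Σ j·p_6(j) = 17/16;  E[N_6²] = Σ j²·p_6(j) = 19/16
Var[N_6] = 19/16 − (17/16)² = 15/256


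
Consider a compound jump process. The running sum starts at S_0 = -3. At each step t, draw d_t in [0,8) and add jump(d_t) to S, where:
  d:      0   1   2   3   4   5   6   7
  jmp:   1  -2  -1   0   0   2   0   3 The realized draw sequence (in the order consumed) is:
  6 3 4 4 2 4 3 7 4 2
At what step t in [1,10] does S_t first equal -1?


t=0: S=-3, d=6, jump=0, S_1=-3
t=1: S=-3, d=3, jump=0, S_2=-3
t=2: S=-3, d=4, jump=0, S_3=-3
t=3: S=-3, d=4, jump=0, S_4=-3
t=4: S=-3, d=2, jump=-1, S_5=-4
t=5: S=-4, d=4, jump=0, S_6=-4
t=6: S=-4, d=3, jump=0, S_7=-4
t=7: S=-4, d=7, jump=3, S_8=-1
t=8: S=-1, d=4, jump=0, S_9=-1
t=9: S=-1, d=2, jump=-1, S_10=-2

8


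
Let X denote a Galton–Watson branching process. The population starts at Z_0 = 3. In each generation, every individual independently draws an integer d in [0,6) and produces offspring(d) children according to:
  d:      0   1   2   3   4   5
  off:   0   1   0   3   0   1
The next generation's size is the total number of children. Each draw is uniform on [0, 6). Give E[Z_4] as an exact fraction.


Outcome values over d=0..5: [0, 1, 0, 3, 0, 1]
Σy = 5, Σy² = 11, M = 6
μ = 5/6 = 5/6,  σ² = 11/6 − (5/6)² = 41/36
E[Z_0] = 3
E[Z_1] = 5/6·E[Z_0] = 5/2
E[Z_2] = 5/6·E[Z_1] = 25/12
E[Z_3] = 5/6·E[Z_2] = 125/72
E[Z_4] = 5/6·E[Z_3] = 625/432

625/432


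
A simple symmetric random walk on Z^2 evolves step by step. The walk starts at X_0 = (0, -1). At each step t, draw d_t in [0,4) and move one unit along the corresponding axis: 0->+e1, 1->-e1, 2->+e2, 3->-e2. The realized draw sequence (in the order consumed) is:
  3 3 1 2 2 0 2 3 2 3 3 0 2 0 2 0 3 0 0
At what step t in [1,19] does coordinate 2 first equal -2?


1

t=0: X=(0, -1), d=3 → -e2, X_1=(0, -2)
t=1: X=(0, -2), d=3 → -e2, X_2=(0, -3)
t=2: X=(0, -3), d=1 → -e1, X_3=(-1, -3)
t=3: X=(-1, -3), d=2 → +e2, X_4=(-1, -2)
t=4: X=(-1, -2), d=2 → +e2, X_5=(-1, -1)
t=5: X=(-1, -1), d=0 → +e1, X_6=(0, -1)
t=6: X=(0, -1), d=2 → +e2, X_7=(0, 0)
t=7: X=(0, 0), d=3 → -e2, X_8=(0, -1)
t=8: X=(0, -1), d=2 → +e2, X_9=(0, 0)
t=9: X=(0, 0), d=3 → -e2, X_10=(0, -1)
t=10: X=(0, -1), d=3 → -e2, X_11=(0, -2)
t=11: X=(0, -2), d=0 → +e1, X_12=(1, -2)
t=12: X=(1, -2), d=2 → +e2, X_13=(1, -1)
t=13: X=(1, -1), d=0 → +e1, X_14=(2, -1)
t=14: X=(2, -1), d=2 → +e2, X_15=(2, 0)
t=15: X=(2, 0), d=0 → +e1, X_16=(3, 0)
t=16: X=(3, 0), d=3 → -e2, X_17=(3, -1)
t=17: X=(3, -1), d=0 → +e1, X_18=(4, -1)
t=18: X=(4, -1), d=0 → +e1, X_19=(5, -1)


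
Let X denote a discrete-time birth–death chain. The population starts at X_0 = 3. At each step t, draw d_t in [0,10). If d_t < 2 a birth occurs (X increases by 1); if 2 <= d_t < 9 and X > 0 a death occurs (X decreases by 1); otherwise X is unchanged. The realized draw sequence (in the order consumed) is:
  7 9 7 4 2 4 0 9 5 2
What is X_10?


t=0: X=3, d=7 → death, X_1=2
t=1: X=2, d=9 → hold, X_2=2
t=2: X=2, d=7 → death, X_3=1
t=3: X=1, d=4 → death, X_4=0
t=4: X=0, d=2 → hold, X_5=0
t=5: X=0, d=4 → hold, X_6=0
t=6: X=0, d=0 → birth, X_7=1
t=7: X=1, d=9 → hold, X_8=1
t=8: X=1, d=5 → death, X_9=0
t=9: X=0, d=2 → hold, X_10=0

0


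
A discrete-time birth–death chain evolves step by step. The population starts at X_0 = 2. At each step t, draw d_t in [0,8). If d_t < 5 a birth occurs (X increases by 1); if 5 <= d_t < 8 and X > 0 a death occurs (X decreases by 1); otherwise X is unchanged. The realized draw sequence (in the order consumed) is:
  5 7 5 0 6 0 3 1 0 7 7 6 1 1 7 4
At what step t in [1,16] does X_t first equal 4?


t=0: X=2, d=5 → death, X_1=1
t=1: X=1, d=7 → death, X_2=0
t=2: X=0, d=5 → hold, X_3=0
t=3: X=0, d=0 → birth, X_4=1
t=4: X=1, d=6 → death, X_5=0
t=5: X=0, d=0 → birth, X_6=1
t=6: X=1, d=3 → birth, X_7=2
t=7: X=2, d=1 → birth, X_8=3
t=8: X=3, d=0 → birth, X_9=4
t=9: X=4, d=7 → death, X_10=3
t=10: X=3, d=7 → death, X_11=2
t=11: X=2, d=6 → death, X_12=1
t=12: X=1, d=1 → birth, X_13=2
t=13: X=2, d=1 → birth, X_14=3
t=14: X=3, d=7 → death, X_15=2
t=15: X=2, d=4 → birth, X_16=3

9


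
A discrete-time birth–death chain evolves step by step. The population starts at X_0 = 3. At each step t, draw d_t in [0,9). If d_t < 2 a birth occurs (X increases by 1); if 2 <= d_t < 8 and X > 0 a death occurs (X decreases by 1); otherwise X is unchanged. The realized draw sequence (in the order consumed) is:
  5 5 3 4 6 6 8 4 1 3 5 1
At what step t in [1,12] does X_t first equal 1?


2

t=0: X=3, d=5 → death, X_1=2
t=1: X=2, d=5 → death, X_2=1
t=2: X=1, d=3 → death, X_3=0
t=3: X=0, d=4 → hold, X_4=0
t=4: X=0, d=6 → hold, X_5=0
t=5: X=0, d=6 → hold, X_6=0
t=6: X=0, d=8 → hold, X_7=0
t=7: X=0, d=4 → hold, X_8=0
t=8: X=0, d=1 → birth, X_9=1
t=9: X=1, d=3 → death, X_10=0
t=10: X=0, d=5 → hold, X_11=0
t=11: X=0, d=1 → birth, X_12=1


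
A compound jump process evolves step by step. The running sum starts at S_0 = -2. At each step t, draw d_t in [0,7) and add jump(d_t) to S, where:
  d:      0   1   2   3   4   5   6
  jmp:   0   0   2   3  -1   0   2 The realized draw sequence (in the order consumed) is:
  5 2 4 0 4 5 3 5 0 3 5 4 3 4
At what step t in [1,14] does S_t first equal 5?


t=0: S=-2, d=5, jump=0, S_1=-2
t=1: S=-2, d=2, jump=2, S_2=0
t=2: S=0, d=4, jump=-1, S_3=-1
t=3: S=-1, d=0, jump=0, S_4=-1
t=4: S=-1, d=4, jump=-1, S_5=-2
t=5: S=-2, d=5, jump=0, S_6=-2
t=6: S=-2, d=3, jump=3, S_7=1
t=7: S=1, d=5, jump=0, S_8=1
t=8: S=1, d=0, jump=0, S_9=1
t=9: S=1, d=3, jump=3, S_10=4
t=10: S=4, d=5, jump=0, S_11=4
t=11: S=4, d=4, jump=-1, S_12=3
t=12: S=3, d=3, jump=3, S_13=6
t=13: S=6, d=4, jump=-1, S_14=5

14


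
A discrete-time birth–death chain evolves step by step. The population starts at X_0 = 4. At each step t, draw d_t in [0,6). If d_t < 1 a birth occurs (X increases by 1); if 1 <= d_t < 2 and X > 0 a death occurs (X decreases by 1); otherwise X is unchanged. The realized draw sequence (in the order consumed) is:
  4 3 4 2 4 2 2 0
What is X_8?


t=0: X=4, d=4 → hold, X_1=4
t=1: X=4, d=3 → hold, X_2=4
t=2: X=4, d=4 → hold, X_3=4
t=3: X=4, d=2 → hold, X_4=4
t=4: X=4, d=4 → hold, X_5=4
t=5: X=4, d=2 → hold, X_6=4
t=6: X=4, d=2 → hold, X_7=4
t=7: X=4, d=0 → birth, X_8=5

5


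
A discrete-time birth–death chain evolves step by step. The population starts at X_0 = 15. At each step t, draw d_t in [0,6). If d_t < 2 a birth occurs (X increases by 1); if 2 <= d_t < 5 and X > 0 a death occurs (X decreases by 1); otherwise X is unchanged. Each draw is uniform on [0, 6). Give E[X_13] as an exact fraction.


77/6

X can drop by at most 1 per step and X_0 = 15 > T = 13, so X_t >= 15 − t >= 2 > 0 for every t <= 13: the floor at 0 (the 'and X > 0' condition) never binds. Hence X_13 = X_0 + Σ_{t<13} Y_t with i.i.d. increments Y_t = y(d_t) ∈ {+1, −1, 0}.
Outcome values over d=0..5: [1, 1, -1, -1, -1, 0]
Σy = -1, Σy² = 5, M = 6
μ = -1/6 = -1/6,  σ² = 5/6 − (-1/6)² = 29/36
E[X_13] = 15 + 13·(-1/6) = 77/6


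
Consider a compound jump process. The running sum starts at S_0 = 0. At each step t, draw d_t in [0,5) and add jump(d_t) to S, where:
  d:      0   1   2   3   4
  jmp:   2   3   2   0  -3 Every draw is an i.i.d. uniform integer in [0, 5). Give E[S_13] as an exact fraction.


52/5

Outcome values over d=0..4: [2, 3, 2, 0, -3]
Σy = 4, Σy² = 26, M = 5
μ = 4/5 = 4/5,  σ² = 26/5 − (4/5)² = 114/25
E[S_13] = 0 + 13·(4/5) = 52/5


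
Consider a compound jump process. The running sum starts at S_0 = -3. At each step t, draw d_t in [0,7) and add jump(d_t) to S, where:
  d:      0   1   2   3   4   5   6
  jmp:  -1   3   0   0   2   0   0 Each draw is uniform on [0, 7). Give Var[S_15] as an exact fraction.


1230/49

Outcome values over d=0..6: [-1, 3, 0, 0, 2, 0, 0]
Σy = 4, Σy² = 14, M = 7
μ = 4/7 = 4/7,  σ² = 14/7 − (4/7)² = 82/49
Independent increments: Var[S_15] = 15·σ² = 15·(82/49) = 1230/49


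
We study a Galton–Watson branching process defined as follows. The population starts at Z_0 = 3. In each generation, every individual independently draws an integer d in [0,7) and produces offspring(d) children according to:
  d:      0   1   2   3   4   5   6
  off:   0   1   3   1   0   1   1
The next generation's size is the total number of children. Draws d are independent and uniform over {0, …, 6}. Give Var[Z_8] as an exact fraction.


Outcome values over d=0..6: [0, 1, 3, 1, 0, 1, 1]
Σy = 7, Σy² = 13, M = 7
μ = 7/7 = 1,  σ² = 13/7 − (1)² = 6/7
V_0 = 0, E_0 = 3
V_1 = 6/7·E_0 + (1)²·V_0 = 18/7;  E_1 = 3
V_2 = 6/7·E_1 + (1)²·V_1 = 36/7;  E_2 = 3
V_3 = 6/7·E_2 + (1)²·V_2 = 54/7;  E_3 = 3
V_4 = 6/7·E_3 + (1)²·V_3 = 72/7;  E_4 = 3
V_5 = 6/7·E_4 + (1)²·V_4 = 90/7;  E_5 = 3
V_6 = 6/7·E_5 + (1)²·V_5 = 108/7;  E_6 = 3
V_7 = 6/7·E_6 + (1)²·V_6 = 18;  E_7 = 3
V_8 = 6/7·E_7 + (1)²·V_7 = 144/7;  E_8 = 3

144/7


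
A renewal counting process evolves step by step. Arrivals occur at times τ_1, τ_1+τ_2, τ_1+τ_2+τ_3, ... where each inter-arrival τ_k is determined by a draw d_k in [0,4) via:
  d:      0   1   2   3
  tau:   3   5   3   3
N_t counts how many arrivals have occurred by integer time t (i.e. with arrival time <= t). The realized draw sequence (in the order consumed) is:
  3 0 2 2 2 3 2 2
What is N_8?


2

draw d_1=3: τ_1=3, arrival time A_1=3
draw d_2=0: τ_2=3, arrival time A_2=6
draw d_3=2: τ_3=3, arrival time A_3=9
draw d_4=2: τ_4=3, arrival time A_4=12
draw d_5=2: τ_5=3, arrival time A_5=15
draw d_6=3: τ_6=3, arrival time A_6=18
draw d_7=2: τ_7=3, arrival time A_7=21
draw d_8=2: τ_8=3, arrival time A_8=24
N_t over t=0..8: 0:0 1:0 2:0 3:1 4:1 5:1 6:2 7:2 8:2


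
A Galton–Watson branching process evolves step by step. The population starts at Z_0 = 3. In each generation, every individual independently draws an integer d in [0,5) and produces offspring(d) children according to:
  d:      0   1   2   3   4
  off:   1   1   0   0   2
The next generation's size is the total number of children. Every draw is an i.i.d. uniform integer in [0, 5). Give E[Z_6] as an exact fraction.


Outcome values over d=0..4: [1, 1, 0, 0, 2]
Σy = 4, Σy² = 6, M = 5
μ = 4/5 = 4/5,  σ² = 6/5 − (4/5)² = 14/25
E[Z_0] = 3
E[Z_1] = 4/5·E[Z_0] = 12/5
E[Z_2] = 4/5·E[Z_1] = 48/25
E[Z_3] = 4/5·E[Z_2] = 192/125
E[Z_4] = 4/5·E[Z_3] = 768/625
E[Z_5] = 4/5·E[Z_4] = 3072/3125
E[Z_6] = 4/5·E[Z_5] = 12288/15625

12288/15625


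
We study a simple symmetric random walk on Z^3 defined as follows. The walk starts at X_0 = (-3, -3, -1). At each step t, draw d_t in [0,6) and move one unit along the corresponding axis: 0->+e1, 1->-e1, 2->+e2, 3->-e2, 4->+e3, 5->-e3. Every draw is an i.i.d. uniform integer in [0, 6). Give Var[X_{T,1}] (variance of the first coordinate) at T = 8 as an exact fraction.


Outcome values over d=0..5: [1, -1, 0, 0, 0, 0]
Σy = 0, Σy² = 2, M = 6
μ = 0/6 = 0,  σ² = 2/6 − (0)² = 1/3
Independent increments: Var[X_8] = 8·σ² = 8·(1/3) = 8/3

8/3


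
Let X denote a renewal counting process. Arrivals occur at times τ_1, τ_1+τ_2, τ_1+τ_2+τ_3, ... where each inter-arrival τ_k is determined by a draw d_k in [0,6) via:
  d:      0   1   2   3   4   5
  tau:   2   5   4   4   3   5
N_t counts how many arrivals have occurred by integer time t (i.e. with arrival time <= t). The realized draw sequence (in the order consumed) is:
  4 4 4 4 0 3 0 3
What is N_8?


draw d_1=4: τ_1=3, arrival time A_1=3
draw d_2=4: τ_2=3, arrival time A_2=6
draw d_3=4: τ_3=3, arrival time A_3=9
draw d_4=4: τ_4=3, arrival time A_4=12
draw d_5=0: τ_5=2, arrival time A_5=14
draw d_6=3: τ_6=4, arrival time A_6=18
draw d_7=0: τ_7=2, arrival time A_7=20
draw d_8=3: τ_8=4, arrival time A_8=24
N_t over t=0..8: 0:0 1:0 2:0 3:1 4:1 5:1 6:2 7:2 8:2

2


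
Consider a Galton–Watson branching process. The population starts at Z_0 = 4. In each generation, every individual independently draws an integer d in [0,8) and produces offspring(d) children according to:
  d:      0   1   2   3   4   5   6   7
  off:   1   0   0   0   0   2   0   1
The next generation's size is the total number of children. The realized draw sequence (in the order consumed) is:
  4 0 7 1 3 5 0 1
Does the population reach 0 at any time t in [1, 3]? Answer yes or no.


no

gen 0: Z_0=4, draws=[4, 0, 7, 1], offspring=[0, 1, 1, 0], Z_1=2
gen 1: Z_1=2, draws=[3, 5], offspring=[0, 2], Z_2=2
gen 2: Z_2=2, draws=[0, 1], offspring=[1, 0], Z_3=1


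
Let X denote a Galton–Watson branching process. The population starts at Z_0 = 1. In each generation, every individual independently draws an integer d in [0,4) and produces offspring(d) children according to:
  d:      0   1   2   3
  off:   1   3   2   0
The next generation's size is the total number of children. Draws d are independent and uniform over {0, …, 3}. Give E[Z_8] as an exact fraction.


6561/256

Outcome values over d=0..3: [1, 3, 2, 0]
Σy = 6, Σy² = 14, M = 4
μ = 6/4 = 3/2,  σ² = 14/4 − (3/2)² = 5/4
E[Z_0] = 1
E[Z_1] = 3/2·E[Z_0] = 3/2
E[Z_2] = 3/2·E[Z_1] = 9/4
E[Z_3] = 3/2·E[Z_2] = 27/8
E[Z_4] = 3/2·E[Z_3] = 81/16
E[Z_5] = 3/2·E[Z_4] = 243/32
E[Z_6] = 3/2·E[Z_5] = 729/64
E[Z_7] = 3/2·E[Z_6] = 2187/128
E[Z_8] = 3/2·E[Z_7] = 6561/256


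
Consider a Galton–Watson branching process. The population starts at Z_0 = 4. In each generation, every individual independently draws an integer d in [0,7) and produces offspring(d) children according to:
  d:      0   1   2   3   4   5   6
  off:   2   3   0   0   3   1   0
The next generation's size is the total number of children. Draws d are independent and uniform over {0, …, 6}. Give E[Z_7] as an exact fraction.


Outcome values over d=0..6: [2, 3, 0, 0, 3, 1, 0]
Σy = 9, Σy² = 23, M = 7
μ = 9/7 = 9/7,  σ² = 23/7 − (9/7)² = 80/49
E[Z_0] = 4
E[Z_1] = 9/7·E[Z_0] = 36/7
E[Z_2] = 9/7·E[Z_1] = 324/49
E[Z_3] = 9/7·E[Z_2] = 2916/343
E[Z_4] = 9/7·E[Z_3] = 26244/2401
E[Z_5] = 9/7·E[Z_4] = 236196/16807
E[Z_6] = 9/7·E[Z_5] = 2125764/117649
E[Z_7] = 9/7·E[Z_6] = 19131876/823543

19131876/823543


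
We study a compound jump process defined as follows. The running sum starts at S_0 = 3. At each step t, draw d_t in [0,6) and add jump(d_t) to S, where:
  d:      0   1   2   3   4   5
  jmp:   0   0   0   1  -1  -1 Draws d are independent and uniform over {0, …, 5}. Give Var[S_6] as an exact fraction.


Outcome values over d=0..5: [0, 0, 0, 1, -1, -1]
Σy = -1, Σy² = 3, M = 6
μ = -1/6 = -1/6,  σ² = 3/6 − (-1/6)² = 17/36
Independent increments: Var[S_6] = 6·σ² = 6·(17/36) = 17/6

17/6


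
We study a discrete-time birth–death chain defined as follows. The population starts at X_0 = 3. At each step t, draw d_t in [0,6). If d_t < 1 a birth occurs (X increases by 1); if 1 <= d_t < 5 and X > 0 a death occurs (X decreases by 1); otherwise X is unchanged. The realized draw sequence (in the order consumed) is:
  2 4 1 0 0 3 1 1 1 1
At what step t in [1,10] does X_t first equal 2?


t=0: X=3, d=2 → death, X_1=2
t=1: X=2, d=4 → death, X_2=1
t=2: X=1, d=1 → death, X_3=0
t=3: X=0, d=0 → birth, X_4=1
t=4: X=1, d=0 → birth, X_5=2
t=5: X=2, d=3 → death, X_6=1
t=6: X=1, d=1 → death, X_7=0
t=7: X=0, d=1 → hold, X_8=0
t=8: X=0, d=1 → hold, X_9=0
t=9: X=0, d=1 → hold, X_10=0

1


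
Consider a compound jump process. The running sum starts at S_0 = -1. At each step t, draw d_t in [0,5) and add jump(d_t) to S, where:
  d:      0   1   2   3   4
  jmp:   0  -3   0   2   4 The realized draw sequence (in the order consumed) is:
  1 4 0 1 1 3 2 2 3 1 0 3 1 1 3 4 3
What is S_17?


-1

t=0: S=-1, d=1, jump=-3, S_1=-4
t=1: S=-4, d=4, jump=4, S_2=0
t=2: S=0, d=0, jump=0, S_3=0
t=3: S=0, d=1, jump=-3, S_4=-3
t=4: S=-3, d=1, jump=-3, S_5=-6
t=5: S=-6, d=3, jump=2, S_6=-4
t=6: S=-4, d=2, jump=0, S_7=-4
t=7: S=-4, d=2, jump=0, S_8=-4
t=8: S=-4, d=3, jump=2, S_9=-2
t=9: S=-2, d=1, jump=-3, S_10=-5
t=10: S=-5, d=0, jump=0, S_11=-5
t=11: S=-5, d=3, jump=2, S_12=-3
t=12: S=-3, d=1, jump=-3, S_13=-6
t=13: S=-6, d=1, jump=-3, S_14=-9
t=14: S=-9, d=3, jump=2, S_15=-7
t=15: S=-7, d=4, jump=4, S_16=-3
t=16: S=-3, d=3, jump=2, S_17=-1


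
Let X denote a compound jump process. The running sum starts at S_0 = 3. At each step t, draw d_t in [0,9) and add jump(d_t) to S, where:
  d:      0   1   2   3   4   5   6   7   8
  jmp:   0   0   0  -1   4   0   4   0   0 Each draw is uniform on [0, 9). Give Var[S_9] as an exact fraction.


Outcome values over d=0..8: [0, 0, 0, -1, 4, 0, 4, 0, 0]
Σy = 7, Σy² = 33, M = 9
μ = 7/9 = 7/9,  σ² = 33/9 − (7/9)² = 248/81
Independent increments: Var[S_9] = 9·σ² = 9·(248/81) = 248/9

248/9


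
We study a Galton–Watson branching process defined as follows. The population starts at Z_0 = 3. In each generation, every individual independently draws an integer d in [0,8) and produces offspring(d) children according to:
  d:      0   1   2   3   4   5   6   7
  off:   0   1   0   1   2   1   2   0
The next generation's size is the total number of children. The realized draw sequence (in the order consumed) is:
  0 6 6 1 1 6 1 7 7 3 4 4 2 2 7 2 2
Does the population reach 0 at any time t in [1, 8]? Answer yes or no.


yes

gen 0: Z_0=3, draws=[0, 6, 6], offspring=[0, 2, 2], Z_1=4
gen 1: Z_1=4, draws=[1, 1, 6, 1], offspring=[1, 1, 2, 1], Z_2=5
gen 2: Z_2=5, draws=[7, 7, 3, 4, 4], offspring=[0, 0, 1, 2, 2], Z_3=5
gen 3: Z_3=5, draws=[2, 2, 7, 2, 2], offspring=[0, 0, 0, 0, 0], Z_4=0
gen 4: Z_4=0, draws=[], offspring=[], Z_5=0
gen 5: Z_5=0, draws=[], offspring=[], Z_6=0
gen 6: Z_6=0, draws=[], offspring=[], Z_7=0
gen 7: Z_7=0, draws=[], offspring=[], Z_8=0


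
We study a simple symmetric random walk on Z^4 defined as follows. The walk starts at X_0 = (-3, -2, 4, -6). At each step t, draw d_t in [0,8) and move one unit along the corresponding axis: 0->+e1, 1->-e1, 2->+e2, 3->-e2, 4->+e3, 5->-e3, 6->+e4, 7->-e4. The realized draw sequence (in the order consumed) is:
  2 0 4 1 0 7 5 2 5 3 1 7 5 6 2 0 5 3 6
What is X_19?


t=0: X=(-3, -2, 4, -6), d=2 → +e2, X_1=(-3, -1, 4, -6)
t=1: X=(-3, -1, 4, -6), d=0 → +e1, X_2=(-2, -1, 4, -6)
t=2: X=(-2, -1, 4, -6), d=4 → +e3, X_3=(-2, -1, 5, -6)
t=3: X=(-2, -1, 5, -6), d=1 → -e1, X_4=(-3, -1, 5, -6)
t=4: X=(-3, -1, 5, -6), d=0 → +e1, X_5=(-2, -1, 5, -6)
t=5: X=(-2, -1, 5, -6), d=7 → -e4, X_6=(-2, -1, 5, -7)
t=6: X=(-2, -1, 5, -7), d=5 → -e3, X_7=(-2, -1, 4, -7)
t=7: X=(-2, -1, 4, -7), d=2 → +e2, X_8=(-2, 0, 4, -7)
t=8: X=(-2, 0, 4, -7), d=5 → -e3, X_9=(-2, 0, 3, -7)
t=9: X=(-2, 0, 3, -7), d=3 → -e2, X_10=(-2, -1, 3, -7)
t=10: X=(-2, -1, 3, -7), d=1 → -e1, X_11=(-3, -1, 3, -7)
t=11: X=(-3, -1, 3, -7), d=7 → -e4, X_12=(-3, -1, 3, -8)
t=12: X=(-3, -1, 3, -8), d=5 → -e3, X_13=(-3, -1, 2, -8)
t=13: X=(-3, -1, 2, -8), d=6 → +e4, X_14=(-3, -1, 2, -7)
t=14: X=(-3, -1, 2, -7), d=2 → +e2, X_15=(-3, 0, 2, -7)
t=15: X=(-3, 0, 2, -7), d=0 → +e1, X_16=(-2, 0, 2, -7)
t=16: X=(-2, 0, 2, -7), d=5 → -e3, X_17=(-2, 0, 1, -7)
t=17: X=(-2, 0, 1, -7), d=3 → -e2, X_18=(-2, -1, 1, -7)
t=18: X=(-2, -1, 1, -7), d=6 → +e4, X_19=(-2, -1, 1, -6)

(-2, -1, 1, -6)


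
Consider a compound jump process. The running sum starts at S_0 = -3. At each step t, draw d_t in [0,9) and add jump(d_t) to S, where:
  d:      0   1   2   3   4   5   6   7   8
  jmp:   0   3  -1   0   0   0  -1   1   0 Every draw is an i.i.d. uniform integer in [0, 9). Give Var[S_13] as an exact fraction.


Outcome values over d=0..8: [0, 3, -1, 0, 0, 0, -1, 1, 0]
Σy = 2, Σy² = 12, M = 9
μ = 2/9 = 2/9,  σ² = 12/9 − (2/9)² = 104/81
Independent increments: Var[S_13] = 13·σ² = 13·(104/81) = 1352/81

1352/81


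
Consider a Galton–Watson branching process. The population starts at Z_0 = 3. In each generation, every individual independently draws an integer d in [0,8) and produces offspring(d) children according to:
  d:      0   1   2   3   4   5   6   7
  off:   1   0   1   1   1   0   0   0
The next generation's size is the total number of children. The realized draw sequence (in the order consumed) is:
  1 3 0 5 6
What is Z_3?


gen 0: Z_0=3, draws=[1, 3, 0], offspring=[0, 1, 1], Z_1=2
gen 1: Z_1=2, draws=[5, 6], offspring=[0, 0], Z_2=0
gen 2: Z_2=0, draws=[], offspring=[], Z_3=0

0


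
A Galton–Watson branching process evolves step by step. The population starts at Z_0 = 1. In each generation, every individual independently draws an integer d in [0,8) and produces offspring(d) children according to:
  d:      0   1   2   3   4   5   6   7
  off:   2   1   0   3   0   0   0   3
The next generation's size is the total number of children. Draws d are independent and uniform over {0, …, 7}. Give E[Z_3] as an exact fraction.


Outcome values over d=0..7: [2, 1, 0, 3, 0, 0, 0, 3]
Σy = 9, Σy² = 23, M = 8
μ = 9/8 = 9/8,  σ² = 23/8 − (9/8)² = 103/64
E[Z_0] = 1
E[Z_1] = 9/8·E[Z_0] = 9/8
E[Z_2] = 9/8·E[Z_1] = 81/64
E[Z_3] = 9/8·E[Z_2] = 729/512

729/512
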